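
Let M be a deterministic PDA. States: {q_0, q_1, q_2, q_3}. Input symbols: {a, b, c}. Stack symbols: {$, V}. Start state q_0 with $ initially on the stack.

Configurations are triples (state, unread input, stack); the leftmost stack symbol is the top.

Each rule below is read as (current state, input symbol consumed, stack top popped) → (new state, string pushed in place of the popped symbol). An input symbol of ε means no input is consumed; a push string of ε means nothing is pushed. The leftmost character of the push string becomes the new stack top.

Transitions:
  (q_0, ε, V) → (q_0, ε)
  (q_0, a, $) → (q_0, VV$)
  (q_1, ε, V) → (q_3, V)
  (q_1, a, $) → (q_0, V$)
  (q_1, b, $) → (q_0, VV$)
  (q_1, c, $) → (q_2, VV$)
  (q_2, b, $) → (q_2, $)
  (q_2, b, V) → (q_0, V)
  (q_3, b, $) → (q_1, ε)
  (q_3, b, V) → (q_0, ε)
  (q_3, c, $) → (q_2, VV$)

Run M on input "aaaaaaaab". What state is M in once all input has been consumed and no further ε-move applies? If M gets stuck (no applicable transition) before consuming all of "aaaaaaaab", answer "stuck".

(q_0, aaaaaaaab, $) ⊢ (q_0, aaaaaaab, VV$) ⊢ (q_0, aaaaaaab, V$) ⊢ (q_0, aaaaaaab, $) ⊢ (q_0, aaaaaab, VV$) ⊢ (q_0, aaaaaab, V$) ⊢ (q_0, aaaaaab, $) ⊢ (q_0, aaaaab, VV$) ⊢ (q_0, aaaaab, V$) ⊢ (q_0, aaaaab, $) ⊢ (q_0, aaaab, VV$) ⊢ (q_0, aaaab, V$) ⊢ (q_0, aaaab, $) ⊢ (q_0, aaab, VV$) ⊢ (q_0, aaab, V$) ⊢ (q_0, aaab, $) ⊢ (q_0, aab, VV$) ⊢ (q_0, aab, V$) ⊢ (q_0, aab, $) ⊢ (q_0, ab, VV$) ⊢ (q_0, ab, V$) ⊢ (q_0, ab, $) ⊢ (q_0, b, VV$) ⊢ (q_0, b, V$) ⊢ (q_0, b, $)
No transition for (q_0, b, top $); M blocks with input b remaining.

stuck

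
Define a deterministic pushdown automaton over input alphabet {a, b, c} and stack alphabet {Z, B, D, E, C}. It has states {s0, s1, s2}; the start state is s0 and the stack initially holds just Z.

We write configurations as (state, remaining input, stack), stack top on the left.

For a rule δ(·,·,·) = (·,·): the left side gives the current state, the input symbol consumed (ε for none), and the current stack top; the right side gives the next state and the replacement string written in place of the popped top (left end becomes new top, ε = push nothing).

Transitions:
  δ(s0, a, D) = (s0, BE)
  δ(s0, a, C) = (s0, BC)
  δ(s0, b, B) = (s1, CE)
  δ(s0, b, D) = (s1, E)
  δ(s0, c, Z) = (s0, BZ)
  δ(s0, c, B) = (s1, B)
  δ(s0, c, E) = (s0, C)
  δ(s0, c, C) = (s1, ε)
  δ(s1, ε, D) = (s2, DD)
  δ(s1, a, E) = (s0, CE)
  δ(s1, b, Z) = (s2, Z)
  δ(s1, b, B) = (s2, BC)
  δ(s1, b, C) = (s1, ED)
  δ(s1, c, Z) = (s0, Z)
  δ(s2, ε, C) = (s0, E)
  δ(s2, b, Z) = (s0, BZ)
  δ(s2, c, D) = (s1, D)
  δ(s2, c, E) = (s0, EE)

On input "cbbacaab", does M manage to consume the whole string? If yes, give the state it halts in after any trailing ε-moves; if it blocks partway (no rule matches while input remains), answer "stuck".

s1

(s0, cbbacaab, Z)
  read c, top Z: go to s0, push BZ → (s0, bbacaab, BZ)
  read b, top B: go to s1, push CE → (s1, bacaab, CEZ)
  read b, top C: go to s1, push ED → (s1, acaab, EDEZ)
  read a, top E: go to s0, push CE → (s0, caab, CEDEZ)
  read c, top C: go to s1, push ε → (s1, aab, EDEZ)
  read a, top E: go to s0, push CE → (s0, ab, CEDEZ)
  read a, top C: go to s0, push BC → (s0, b, BCEDEZ)
  read b, top B: go to s1, push CE → (s1, ε, CECEDEZ)
All input consumed; M is in state s1.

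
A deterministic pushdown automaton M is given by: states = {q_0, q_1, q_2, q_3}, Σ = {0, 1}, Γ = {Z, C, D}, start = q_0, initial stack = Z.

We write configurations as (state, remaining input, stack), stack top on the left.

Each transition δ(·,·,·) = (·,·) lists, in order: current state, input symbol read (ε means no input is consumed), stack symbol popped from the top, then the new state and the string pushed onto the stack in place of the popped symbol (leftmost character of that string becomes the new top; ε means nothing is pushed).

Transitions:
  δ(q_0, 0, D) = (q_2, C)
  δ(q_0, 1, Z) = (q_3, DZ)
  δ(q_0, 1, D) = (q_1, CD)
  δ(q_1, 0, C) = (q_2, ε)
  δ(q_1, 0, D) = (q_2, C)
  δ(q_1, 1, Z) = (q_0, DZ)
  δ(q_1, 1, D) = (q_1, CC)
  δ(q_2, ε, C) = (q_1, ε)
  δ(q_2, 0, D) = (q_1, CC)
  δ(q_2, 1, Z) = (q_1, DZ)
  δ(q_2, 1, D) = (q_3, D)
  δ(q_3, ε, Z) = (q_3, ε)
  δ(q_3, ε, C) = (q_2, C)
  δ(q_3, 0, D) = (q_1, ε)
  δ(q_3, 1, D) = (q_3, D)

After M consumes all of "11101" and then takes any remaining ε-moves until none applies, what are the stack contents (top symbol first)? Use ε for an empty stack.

(q_0, 11101, Z)
  read 1, top Z: go to q_3, push DZ → (q_3, 1101, DZ)
  read 1, top D: go to q_3, push D → (q_3, 101, DZ)
  read 1, top D: go to q_3, push D → (q_3, 01, DZ)
  read 0, top D: go to q_1, push ε → (q_1, 1, Z)
  read 1, top Z: go to q_0, push DZ → (q_0, ε, DZ)
All input consumed in state q_0 with stack DZ.

DZ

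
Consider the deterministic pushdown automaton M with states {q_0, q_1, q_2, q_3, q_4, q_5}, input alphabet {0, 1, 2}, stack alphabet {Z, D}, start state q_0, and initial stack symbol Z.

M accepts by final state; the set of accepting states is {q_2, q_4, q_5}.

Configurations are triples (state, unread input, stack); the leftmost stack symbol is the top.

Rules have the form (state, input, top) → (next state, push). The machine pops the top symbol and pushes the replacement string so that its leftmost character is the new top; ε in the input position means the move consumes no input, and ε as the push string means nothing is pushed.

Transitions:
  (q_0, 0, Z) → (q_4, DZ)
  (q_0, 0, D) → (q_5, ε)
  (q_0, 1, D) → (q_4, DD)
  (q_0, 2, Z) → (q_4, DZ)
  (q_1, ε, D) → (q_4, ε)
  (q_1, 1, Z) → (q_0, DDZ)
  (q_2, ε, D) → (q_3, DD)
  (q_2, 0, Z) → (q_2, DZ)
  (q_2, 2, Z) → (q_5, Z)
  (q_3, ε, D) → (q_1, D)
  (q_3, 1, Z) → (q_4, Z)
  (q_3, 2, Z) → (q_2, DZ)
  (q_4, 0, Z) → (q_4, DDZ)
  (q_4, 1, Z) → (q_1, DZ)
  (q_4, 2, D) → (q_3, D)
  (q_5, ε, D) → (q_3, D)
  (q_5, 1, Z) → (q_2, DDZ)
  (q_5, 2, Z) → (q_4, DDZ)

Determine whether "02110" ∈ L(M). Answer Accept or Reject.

Accept

(q_0, 02110, Z)
  read 0, top Z: go to q_4, push DZ → (q_4, 2110, DZ)
  read 2, top D: go to q_3, push D → (q_3, 110, DZ)
  ε-move, top D: go to q_1, push D → (q_1, 110, DZ)
  ε-move, top D: go to q_4, push ε → (q_4, 110, Z)
  read 1, top Z: go to q_1, push DZ → (q_1, 10, DZ)
  ε-move, top D: go to q_4, push ε → (q_4, 10, Z)
  read 1, top Z: go to q_1, push DZ → (q_1, 0, DZ)
  ε-move, top D: go to q_4, push ε → (q_4, 0, Z)
  read 0, top Z: go to q_4, push DDZ → (q_4, ε, DDZ)
All input consumed; state q_4 ∈ F.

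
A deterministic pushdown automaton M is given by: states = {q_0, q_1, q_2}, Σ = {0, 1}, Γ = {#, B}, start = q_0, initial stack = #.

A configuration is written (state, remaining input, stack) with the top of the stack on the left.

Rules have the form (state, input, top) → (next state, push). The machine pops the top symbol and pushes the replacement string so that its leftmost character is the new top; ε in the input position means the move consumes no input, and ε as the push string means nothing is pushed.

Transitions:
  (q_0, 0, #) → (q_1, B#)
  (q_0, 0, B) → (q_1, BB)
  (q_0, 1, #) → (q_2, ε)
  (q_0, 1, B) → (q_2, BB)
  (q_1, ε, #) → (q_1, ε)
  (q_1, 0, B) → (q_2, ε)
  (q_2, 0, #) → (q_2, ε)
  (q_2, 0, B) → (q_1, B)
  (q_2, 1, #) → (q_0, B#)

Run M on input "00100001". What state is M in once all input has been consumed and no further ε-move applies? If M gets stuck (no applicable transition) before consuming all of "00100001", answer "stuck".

(q_0, 00100001, #)
  read 0, top #: go to q_1, push B# → (q_1, 0100001, B#)
  read 0, top B: go to q_2, push ε → (q_2, 100001, #)
  read 1, top #: go to q_0, push B# → (q_0, 00001, B#)
  read 0, top B: go to q_1, push BB → (q_1, 0001, BB#)
  read 0, top B: go to q_2, push ε → (q_2, 001, B#)
  read 0, top B: go to q_1, push B → (q_1, 01, B#)
  read 0, top B: go to q_2, push ε → (q_2, 1, #)
  read 1, top #: go to q_0, push B# → (q_0, ε, B#)
All input consumed; M is in state q_0.

q_0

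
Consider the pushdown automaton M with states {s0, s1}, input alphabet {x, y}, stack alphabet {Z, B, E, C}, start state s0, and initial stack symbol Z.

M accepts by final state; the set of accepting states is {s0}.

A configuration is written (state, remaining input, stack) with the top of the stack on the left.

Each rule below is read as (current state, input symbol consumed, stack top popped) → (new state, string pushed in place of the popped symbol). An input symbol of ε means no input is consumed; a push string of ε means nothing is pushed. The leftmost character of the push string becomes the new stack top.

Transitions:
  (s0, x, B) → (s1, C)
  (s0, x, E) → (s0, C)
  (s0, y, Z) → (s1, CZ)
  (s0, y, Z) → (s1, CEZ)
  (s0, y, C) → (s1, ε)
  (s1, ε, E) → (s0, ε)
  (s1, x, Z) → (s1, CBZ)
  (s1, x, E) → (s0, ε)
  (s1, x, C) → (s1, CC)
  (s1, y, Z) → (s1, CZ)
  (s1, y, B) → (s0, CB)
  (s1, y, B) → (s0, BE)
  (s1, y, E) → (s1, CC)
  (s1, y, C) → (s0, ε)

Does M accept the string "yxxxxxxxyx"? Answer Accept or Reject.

No computation consumes all input and reaches a final state.

Reject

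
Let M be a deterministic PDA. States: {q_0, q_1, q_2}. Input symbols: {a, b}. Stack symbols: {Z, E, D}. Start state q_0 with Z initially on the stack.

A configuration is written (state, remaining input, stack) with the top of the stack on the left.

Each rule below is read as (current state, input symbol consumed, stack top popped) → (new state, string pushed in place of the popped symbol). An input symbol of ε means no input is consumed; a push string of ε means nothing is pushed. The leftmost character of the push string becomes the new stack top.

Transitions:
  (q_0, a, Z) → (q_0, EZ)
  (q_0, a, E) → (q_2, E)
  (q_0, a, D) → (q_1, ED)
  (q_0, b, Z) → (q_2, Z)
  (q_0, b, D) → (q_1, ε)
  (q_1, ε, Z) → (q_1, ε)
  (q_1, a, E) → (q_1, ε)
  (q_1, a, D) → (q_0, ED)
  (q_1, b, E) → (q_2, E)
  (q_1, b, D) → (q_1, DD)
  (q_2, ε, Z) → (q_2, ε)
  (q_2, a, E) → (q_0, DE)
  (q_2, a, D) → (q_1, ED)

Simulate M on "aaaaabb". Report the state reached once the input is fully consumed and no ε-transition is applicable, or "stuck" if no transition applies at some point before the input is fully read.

q_1

(q_0, aaaaabb, Z) ⊢ (q_0, aaaabb, EZ) ⊢ (q_2, aaabb, EZ) ⊢ (q_0, aabb, DEZ) ⊢ (q_1, abb, EDEZ) ⊢ (q_1, bb, DEZ) ⊢ (q_1, b, DDEZ) ⊢ (q_1, ε, DDDEZ)
All input consumed; M is in state q_1.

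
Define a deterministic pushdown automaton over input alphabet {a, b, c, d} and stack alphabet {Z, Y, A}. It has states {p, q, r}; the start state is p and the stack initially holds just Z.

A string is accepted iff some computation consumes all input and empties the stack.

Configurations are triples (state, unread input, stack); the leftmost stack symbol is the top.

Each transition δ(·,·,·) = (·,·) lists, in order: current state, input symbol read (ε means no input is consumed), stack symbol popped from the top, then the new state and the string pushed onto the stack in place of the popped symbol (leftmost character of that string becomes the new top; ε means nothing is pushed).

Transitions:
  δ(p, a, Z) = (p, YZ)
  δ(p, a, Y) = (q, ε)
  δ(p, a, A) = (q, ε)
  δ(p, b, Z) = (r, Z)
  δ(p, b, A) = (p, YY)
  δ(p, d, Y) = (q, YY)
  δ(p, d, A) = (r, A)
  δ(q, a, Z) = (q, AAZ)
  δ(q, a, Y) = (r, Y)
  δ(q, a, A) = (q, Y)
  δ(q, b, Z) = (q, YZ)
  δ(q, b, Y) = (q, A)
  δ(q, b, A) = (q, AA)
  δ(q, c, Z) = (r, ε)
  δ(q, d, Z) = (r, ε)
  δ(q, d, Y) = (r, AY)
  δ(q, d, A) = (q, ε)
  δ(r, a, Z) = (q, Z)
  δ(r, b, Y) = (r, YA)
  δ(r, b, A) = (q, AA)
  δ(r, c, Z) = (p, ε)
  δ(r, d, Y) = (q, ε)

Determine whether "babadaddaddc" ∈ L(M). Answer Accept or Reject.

(p, babadaddaddc, Z)
  read b, top Z: go to r, push Z → (r, abadaddaddc, Z)
  read a, top Z: go to q, push Z → (q, badaddaddc, Z)
  read b, top Z: go to q, push YZ → (q, adaddaddc, YZ)
  read a, top Y: go to r, push Y → (r, daddaddc, YZ)
  read d, top Y: go to q, push ε → (q, addaddc, Z)
  read a, top Z: go to q, push AAZ → (q, ddaddc, AAZ)
  read d, top A: go to q, push ε → (q, daddc, AZ)
  read d, top A: go to q, push ε → (q, addc, Z)
  read a, top Z: go to q, push AAZ → (q, ddc, AAZ)
  read d, top A: go to q, push ε → (q, dc, AZ)
  read d, top A: go to q, push ε → (q, c, Z)
  read c, top Z: go to r, push ε → (r, ε, ε)
All input consumed and the stack is empty.

Accept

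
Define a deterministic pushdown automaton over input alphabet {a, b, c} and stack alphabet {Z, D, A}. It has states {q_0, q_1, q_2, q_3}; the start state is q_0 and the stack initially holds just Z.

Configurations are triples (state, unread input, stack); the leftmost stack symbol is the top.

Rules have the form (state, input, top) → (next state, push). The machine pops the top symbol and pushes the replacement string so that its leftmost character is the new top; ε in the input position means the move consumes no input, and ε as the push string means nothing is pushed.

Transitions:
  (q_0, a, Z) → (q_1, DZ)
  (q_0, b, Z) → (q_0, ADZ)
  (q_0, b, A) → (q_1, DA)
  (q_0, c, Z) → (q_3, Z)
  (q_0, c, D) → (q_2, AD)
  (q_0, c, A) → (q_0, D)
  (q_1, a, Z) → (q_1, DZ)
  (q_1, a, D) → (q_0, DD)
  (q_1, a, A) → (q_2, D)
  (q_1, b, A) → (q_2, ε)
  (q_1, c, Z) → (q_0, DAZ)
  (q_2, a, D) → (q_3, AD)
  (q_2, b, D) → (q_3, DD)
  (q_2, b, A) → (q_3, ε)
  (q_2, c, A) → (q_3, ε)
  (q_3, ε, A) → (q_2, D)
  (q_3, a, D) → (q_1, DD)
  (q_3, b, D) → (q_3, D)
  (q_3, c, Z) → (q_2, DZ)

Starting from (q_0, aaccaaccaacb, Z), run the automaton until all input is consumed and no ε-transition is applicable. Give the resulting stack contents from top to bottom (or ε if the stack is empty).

(q_0, aaccaaccaacb, Z)
  read a, top Z: go to q_1, push DZ → (q_1, accaaccaacb, DZ)
  read a, top D: go to q_0, push DD → (q_0, ccaaccaacb, DDZ)
  read c, top D: go to q_2, push AD → (q_2, caaccaacb, ADDZ)
  read c, top A: go to q_3, push ε → (q_3, aaccaacb, DDZ)
  read a, top D: go to q_1, push DD → (q_1, accaacb, DDDZ)
  read a, top D: go to q_0, push DD → (q_0, ccaacb, DDDDZ)
  read c, top D: go to q_2, push AD → (q_2, caacb, ADDDDZ)
  read c, top A: go to q_3, push ε → (q_3, aacb, DDDDZ)
  read a, top D: go to q_1, push DD → (q_1, acb, DDDDDZ)
  read a, top D: go to q_0, push DD → (q_0, cb, DDDDDDZ)
  read c, top D: go to q_2, push AD → (q_2, b, ADDDDDDZ)
  read b, top A: go to q_3, push ε → (q_3, ε, DDDDDDZ)
All input consumed in state q_3 with stack DDDDDDZ.

DDDDDDZ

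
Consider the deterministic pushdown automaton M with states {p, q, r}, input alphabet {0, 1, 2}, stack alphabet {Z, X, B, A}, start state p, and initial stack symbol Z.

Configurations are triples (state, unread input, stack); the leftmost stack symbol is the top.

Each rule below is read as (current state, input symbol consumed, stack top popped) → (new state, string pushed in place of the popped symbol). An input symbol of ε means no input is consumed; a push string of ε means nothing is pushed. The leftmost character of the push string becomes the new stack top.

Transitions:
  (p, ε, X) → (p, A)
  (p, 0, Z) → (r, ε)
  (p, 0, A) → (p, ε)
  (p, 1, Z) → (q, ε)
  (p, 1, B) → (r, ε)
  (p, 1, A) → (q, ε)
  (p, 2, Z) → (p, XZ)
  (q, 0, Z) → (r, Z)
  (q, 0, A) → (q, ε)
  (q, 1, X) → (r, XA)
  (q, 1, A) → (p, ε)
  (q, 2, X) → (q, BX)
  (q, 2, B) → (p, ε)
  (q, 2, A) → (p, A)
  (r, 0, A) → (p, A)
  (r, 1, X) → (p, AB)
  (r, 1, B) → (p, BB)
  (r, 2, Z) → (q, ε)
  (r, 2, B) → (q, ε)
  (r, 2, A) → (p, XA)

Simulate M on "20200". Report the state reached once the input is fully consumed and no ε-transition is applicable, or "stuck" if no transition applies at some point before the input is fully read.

r

(p, 20200, Z) ⊢ (p, 0200, XZ) ⊢ (p, 0200, AZ) ⊢ (p, 200, Z) ⊢ (p, 00, XZ) ⊢ (p, 00, AZ) ⊢ (p, 0, Z) ⊢ (r, ε, ε)
All input consumed; M is in state r.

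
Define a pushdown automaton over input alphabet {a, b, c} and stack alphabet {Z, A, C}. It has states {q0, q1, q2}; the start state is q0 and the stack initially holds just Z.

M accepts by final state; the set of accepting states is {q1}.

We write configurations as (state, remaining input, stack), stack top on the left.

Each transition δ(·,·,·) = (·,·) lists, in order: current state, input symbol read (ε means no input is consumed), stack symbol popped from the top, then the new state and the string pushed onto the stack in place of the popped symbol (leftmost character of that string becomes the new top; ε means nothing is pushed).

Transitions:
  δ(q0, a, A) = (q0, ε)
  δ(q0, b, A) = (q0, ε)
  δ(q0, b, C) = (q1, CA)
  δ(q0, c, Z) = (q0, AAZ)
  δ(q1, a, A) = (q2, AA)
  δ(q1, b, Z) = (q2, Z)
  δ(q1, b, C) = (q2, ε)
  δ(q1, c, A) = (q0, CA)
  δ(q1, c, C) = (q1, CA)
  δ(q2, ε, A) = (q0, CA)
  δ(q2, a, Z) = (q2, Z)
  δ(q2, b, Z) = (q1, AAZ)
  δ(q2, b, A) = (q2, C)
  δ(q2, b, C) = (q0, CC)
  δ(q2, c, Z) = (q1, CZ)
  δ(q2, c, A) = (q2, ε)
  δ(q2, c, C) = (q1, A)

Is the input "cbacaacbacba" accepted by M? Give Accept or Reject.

No computation consumes all input and reaches a final state.

Reject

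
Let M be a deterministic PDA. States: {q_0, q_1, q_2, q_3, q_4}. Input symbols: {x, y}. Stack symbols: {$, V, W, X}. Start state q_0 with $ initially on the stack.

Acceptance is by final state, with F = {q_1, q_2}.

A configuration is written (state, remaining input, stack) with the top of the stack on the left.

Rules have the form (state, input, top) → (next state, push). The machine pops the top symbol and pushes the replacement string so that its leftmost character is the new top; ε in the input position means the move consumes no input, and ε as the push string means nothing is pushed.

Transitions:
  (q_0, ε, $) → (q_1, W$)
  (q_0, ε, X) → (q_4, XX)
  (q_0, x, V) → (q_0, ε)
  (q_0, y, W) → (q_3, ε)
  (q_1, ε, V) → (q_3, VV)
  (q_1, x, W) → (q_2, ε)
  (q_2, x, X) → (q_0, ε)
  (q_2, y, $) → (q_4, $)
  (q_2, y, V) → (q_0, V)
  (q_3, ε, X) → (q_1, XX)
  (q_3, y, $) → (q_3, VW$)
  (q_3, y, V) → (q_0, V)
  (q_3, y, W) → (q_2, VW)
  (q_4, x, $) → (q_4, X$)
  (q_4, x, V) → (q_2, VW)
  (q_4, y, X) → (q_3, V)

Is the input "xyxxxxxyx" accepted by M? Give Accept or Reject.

Reject

(q_0, xyxxxxxyx, $) ⊢ (q_1, xyxxxxxyx, W$) ⊢ (q_2, yxxxxxyx, $) ⊢ (q_4, xxxxxyx, $) ⊢ (q_4, xxxxyx, X$)
No transition applies at (q_4, xxxxyx, X$); input not fully consumed.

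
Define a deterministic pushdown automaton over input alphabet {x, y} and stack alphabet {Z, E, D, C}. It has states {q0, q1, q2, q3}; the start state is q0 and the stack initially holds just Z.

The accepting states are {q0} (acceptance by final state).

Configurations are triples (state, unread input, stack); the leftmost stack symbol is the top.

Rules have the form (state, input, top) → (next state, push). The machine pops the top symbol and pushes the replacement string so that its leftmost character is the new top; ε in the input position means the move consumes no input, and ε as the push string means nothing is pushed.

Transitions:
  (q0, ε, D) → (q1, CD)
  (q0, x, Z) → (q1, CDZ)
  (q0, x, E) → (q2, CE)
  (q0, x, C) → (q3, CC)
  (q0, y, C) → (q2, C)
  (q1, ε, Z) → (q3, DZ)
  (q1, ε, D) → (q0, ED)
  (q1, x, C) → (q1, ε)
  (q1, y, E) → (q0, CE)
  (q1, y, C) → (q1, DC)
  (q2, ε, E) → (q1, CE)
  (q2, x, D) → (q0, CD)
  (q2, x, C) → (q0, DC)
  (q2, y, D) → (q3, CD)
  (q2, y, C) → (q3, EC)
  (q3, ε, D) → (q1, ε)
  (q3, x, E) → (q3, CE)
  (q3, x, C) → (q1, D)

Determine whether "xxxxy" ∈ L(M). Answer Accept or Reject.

(q0, xxxxy, Z)
  read x, top Z: go to q1, push CDZ → (q1, xxxy, CDZ)
  read x, top C: go to q1, push ε → (q1, xxy, DZ)
  ε-move, top D: go to q0, push ED → (q0, xxy, EDZ)
  read x, top E: go to q2, push CE → (q2, xy, CEDZ)
  read x, top C: go to q0, push DC → (q0, y, DCEDZ)
  ε-move, top D: go to q1, push CD → (q1, y, CDCEDZ)
  read y, top C: go to q1, push DC → (q1, ε, DCDCEDZ)
  ε-move, top D: go to q0, push ED → (q0, ε, EDCDCEDZ)
All input consumed; state q0 ∈ F.

Accept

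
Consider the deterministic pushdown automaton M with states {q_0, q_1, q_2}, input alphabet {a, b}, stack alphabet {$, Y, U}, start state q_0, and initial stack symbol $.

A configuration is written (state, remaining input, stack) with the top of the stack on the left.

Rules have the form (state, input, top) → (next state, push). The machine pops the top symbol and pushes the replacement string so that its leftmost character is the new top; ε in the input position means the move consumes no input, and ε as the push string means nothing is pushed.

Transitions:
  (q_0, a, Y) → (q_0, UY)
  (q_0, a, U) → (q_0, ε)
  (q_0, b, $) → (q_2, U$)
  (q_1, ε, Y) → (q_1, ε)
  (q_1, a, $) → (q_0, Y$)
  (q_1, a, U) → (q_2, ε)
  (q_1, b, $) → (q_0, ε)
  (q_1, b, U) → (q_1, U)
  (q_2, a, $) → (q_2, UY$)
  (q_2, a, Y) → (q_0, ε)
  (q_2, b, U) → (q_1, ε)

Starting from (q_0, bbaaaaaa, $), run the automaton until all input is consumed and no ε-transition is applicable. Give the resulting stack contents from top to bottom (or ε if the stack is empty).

(q_0, bbaaaaaa, $)
  read b, top $: go to q_2, push U$ → (q_2, baaaaaa, U$)
  read b, top U: go to q_1, push ε → (q_1, aaaaaa, $)
  read a, top $: go to q_0, push Y$ → (q_0, aaaaa, Y$)
  read a, top Y: go to q_0, push UY → (q_0, aaaa, UY$)
  read a, top U: go to q_0, push ε → (q_0, aaa, Y$)
  read a, top Y: go to q_0, push UY → (q_0, aa, UY$)
  read a, top U: go to q_0, push ε → (q_0, a, Y$)
  read a, top Y: go to q_0, push UY → (q_0, ε, UY$)
All input consumed in state q_0 with stack UY$.

UY$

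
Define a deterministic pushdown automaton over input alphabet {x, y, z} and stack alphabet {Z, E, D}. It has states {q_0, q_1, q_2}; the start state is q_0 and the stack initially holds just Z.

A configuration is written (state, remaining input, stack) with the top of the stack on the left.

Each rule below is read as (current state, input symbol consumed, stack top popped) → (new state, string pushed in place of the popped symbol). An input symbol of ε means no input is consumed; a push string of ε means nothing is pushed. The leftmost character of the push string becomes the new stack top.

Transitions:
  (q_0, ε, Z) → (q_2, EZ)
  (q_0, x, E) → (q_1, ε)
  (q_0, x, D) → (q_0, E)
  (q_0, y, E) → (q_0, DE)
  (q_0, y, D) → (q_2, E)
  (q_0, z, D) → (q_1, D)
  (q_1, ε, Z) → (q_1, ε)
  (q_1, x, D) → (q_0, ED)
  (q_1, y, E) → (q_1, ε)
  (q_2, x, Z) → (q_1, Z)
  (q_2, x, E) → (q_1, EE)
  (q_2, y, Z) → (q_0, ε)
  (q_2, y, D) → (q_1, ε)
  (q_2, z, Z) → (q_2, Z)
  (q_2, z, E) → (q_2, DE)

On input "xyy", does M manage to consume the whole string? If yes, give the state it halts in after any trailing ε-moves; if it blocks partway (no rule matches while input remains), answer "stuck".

(q_0, xyy, Z)
  ε-move, top Z: go to q_2, push EZ → (q_2, xyy, EZ)
  read x, top E: go to q_1, push EE → (q_1, yy, EEZ)
  read y, top E: go to q_1, push ε → (q_1, y, EZ)
  read y, top E: go to q_1, push ε → (q_1, ε, Z)
  ε-move, top Z: go to q_1, push ε → (q_1, ε, ε)
All input consumed; M is in state q_1.

q_1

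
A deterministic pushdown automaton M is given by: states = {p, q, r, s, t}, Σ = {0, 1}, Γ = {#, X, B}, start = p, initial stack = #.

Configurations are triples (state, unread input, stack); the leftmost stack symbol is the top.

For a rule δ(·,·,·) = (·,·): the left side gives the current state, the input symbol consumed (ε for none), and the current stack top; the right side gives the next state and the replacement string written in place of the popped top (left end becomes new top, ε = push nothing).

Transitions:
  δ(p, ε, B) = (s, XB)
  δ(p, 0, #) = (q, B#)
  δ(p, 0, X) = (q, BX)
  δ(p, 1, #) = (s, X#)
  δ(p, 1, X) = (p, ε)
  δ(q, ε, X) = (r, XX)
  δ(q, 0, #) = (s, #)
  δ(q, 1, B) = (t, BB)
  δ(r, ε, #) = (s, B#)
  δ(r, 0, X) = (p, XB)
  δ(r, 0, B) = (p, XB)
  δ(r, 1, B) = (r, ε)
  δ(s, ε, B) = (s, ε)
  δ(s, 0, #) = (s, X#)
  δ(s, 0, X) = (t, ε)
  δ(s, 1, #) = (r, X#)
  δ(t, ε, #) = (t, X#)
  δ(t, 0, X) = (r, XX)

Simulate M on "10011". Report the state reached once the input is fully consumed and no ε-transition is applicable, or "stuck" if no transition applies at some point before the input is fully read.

(p, 10011, #)
  read 1, top #: go to s, push X# → (s, 0011, X#)
  read 0, top X: go to t, push ε → (t, 011, #)
  ε-move, top #: go to t, push X# → (t, 011, X#)
  read 0, top X: go to r, push XX → (r, 11, XX#)
No transition for (r, 1, top X); M blocks with input 11 remaining.

stuck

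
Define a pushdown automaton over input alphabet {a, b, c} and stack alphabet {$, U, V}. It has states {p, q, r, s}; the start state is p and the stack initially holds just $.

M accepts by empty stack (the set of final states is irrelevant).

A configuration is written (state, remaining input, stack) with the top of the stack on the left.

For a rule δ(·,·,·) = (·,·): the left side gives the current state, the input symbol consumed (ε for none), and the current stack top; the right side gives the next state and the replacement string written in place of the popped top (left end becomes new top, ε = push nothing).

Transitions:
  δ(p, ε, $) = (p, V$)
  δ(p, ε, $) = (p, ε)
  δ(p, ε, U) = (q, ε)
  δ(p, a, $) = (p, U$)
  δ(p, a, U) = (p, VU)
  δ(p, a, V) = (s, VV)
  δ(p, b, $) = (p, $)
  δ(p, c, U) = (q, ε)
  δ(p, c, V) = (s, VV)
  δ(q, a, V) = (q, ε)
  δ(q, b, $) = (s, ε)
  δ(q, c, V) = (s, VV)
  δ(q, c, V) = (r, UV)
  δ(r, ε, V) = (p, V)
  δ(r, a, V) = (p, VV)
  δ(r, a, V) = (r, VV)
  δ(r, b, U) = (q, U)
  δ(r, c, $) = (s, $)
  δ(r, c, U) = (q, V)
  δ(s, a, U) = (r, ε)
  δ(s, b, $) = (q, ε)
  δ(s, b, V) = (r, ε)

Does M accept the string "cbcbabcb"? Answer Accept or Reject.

Reject

No computation consumes all input and empties the stack.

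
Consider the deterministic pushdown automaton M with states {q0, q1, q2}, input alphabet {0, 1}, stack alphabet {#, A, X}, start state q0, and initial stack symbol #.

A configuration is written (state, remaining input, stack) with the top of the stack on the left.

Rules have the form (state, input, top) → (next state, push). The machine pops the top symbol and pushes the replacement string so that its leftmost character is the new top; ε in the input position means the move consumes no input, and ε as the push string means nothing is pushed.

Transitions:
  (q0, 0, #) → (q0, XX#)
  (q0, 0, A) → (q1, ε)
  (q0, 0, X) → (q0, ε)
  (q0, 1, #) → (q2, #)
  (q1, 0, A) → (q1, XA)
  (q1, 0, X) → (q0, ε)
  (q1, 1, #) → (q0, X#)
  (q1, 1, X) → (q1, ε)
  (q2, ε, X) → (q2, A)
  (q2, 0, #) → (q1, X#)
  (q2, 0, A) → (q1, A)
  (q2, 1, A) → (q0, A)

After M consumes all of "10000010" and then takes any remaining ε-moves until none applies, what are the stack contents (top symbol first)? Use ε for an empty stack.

(q0, 10000010, #) ⊢ (q2, 0000010, #) ⊢ (q1, 000010, X#) ⊢ (q0, 00010, #) ⊢ (q0, 0010, XX#) ⊢ (q0, 010, X#) ⊢ (q0, 10, #) ⊢ (q2, 0, #) ⊢ (q1, ε, X#)
All input consumed in state q1 with stack X#.

X#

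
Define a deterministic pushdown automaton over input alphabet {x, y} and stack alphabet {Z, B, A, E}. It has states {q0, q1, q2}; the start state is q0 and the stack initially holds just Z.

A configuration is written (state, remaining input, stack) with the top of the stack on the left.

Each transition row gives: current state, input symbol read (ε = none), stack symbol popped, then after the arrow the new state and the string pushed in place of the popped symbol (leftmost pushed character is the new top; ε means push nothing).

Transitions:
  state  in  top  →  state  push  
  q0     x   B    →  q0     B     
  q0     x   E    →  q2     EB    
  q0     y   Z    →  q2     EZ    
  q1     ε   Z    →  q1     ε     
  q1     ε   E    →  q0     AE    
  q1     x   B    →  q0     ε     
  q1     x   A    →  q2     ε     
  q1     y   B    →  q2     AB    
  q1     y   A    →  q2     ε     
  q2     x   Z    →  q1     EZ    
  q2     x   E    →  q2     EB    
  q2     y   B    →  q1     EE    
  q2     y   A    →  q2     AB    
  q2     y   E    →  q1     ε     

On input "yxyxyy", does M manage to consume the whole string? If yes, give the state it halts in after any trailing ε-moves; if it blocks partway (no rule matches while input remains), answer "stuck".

(q0, yxyxyy, Z)
  read y, top Z: go to q2, push EZ → (q2, xyxyy, EZ)
  read x, top E: go to q2, push EB → (q2, yxyy, EBZ)
  read y, top E: go to q1, push ε → (q1, xyy, BZ)
  read x, top B: go to q0, push ε → (q0, yy, Z)
  read y, top Z: go to q2, push EZ → (q2, y, EZ)
  read y, top E: go to q1, push ε → (q1, ε, Z)
  ε-move, top Z: go to q1, push ε → (q1, ε, ε)
All input consumed; M is in state q1.

q1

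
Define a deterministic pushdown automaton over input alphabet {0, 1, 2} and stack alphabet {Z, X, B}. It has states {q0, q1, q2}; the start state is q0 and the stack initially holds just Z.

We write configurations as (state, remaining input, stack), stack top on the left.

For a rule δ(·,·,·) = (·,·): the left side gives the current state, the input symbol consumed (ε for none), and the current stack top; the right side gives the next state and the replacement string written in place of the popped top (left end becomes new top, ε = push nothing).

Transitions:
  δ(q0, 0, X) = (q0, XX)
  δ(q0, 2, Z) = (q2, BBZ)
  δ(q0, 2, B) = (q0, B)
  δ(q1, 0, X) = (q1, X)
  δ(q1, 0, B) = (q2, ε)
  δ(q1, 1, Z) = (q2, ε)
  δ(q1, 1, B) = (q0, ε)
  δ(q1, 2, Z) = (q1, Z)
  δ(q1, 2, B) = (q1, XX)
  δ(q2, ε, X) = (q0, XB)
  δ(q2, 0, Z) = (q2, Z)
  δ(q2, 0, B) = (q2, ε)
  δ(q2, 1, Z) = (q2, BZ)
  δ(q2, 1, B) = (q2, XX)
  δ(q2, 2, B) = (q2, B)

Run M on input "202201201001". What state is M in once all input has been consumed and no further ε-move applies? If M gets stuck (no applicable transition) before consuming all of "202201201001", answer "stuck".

q2

(q0, 202201201001, Z)
  read 2, top Z: go to q2, push BBZ → (q2, 02201201001, BBZ)
  read 0, top B: go to q2, push ε → (q2, 2201201001, BZ)
  read 2, top B: go to q2, push B → (q2, 201201001, BZ)
  read 2, top B: go to q2, push B → (q2, 01201001, BZ)
  read 0, top B: go to q2, push ε → (q2, 1201001, Z)
  read 1, top Z: go to q2, push BZ → (q2, 201001, BZ)
  read 2, top B: go to q2, push B → (q2, 01001, BZ)
  read 0, top B: go to q2, push ε → (q2, 1001, Z)
  read 1, top Z: go to q2, push BZ → (q2, 001, BZ)
  read 0, top B: go to q2, push ε → (q2, 01, Z)
  read 0, top Z: go to q2, push Z → (q2, 1, Z)
  read 1, top Z: go to q2, push BZ → (q2, ε, BZ)
All input consumed; M is in state q2.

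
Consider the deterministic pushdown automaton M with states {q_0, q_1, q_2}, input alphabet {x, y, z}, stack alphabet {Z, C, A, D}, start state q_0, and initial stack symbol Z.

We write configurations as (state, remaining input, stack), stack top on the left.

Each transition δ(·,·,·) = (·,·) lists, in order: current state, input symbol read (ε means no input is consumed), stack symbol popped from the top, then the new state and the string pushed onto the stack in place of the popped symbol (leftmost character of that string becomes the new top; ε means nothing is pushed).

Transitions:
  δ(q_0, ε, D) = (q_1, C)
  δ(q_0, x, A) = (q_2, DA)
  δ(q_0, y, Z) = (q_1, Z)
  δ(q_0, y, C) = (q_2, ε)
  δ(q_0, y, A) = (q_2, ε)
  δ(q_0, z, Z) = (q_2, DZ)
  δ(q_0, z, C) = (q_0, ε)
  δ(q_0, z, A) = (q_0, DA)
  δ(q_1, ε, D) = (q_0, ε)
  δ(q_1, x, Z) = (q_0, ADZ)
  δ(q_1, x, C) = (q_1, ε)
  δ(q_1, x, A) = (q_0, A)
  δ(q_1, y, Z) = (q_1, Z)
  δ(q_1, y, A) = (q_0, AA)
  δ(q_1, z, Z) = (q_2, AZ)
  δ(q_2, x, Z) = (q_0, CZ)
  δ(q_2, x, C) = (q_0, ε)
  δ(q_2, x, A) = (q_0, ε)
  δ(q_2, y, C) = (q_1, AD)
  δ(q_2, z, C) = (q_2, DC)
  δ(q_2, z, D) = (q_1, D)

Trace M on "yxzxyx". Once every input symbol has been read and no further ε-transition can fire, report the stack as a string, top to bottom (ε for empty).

(q_0, yxzxyx, Z) ⊢ (q_1, xzxyx, Z) ⊢ (q_0, zxyx, ADZ) ⊢ (q_0, xyx, DADZ) ⊢ (q_1, xyx, CADZ) ⊢ (q_1, yx, ADZ) ⊢ (q_0, x, AADZ) ⊢ (q_2, ε, DAADZ)
All input consumed in state q_2 with stack DAADZ.

DAADZ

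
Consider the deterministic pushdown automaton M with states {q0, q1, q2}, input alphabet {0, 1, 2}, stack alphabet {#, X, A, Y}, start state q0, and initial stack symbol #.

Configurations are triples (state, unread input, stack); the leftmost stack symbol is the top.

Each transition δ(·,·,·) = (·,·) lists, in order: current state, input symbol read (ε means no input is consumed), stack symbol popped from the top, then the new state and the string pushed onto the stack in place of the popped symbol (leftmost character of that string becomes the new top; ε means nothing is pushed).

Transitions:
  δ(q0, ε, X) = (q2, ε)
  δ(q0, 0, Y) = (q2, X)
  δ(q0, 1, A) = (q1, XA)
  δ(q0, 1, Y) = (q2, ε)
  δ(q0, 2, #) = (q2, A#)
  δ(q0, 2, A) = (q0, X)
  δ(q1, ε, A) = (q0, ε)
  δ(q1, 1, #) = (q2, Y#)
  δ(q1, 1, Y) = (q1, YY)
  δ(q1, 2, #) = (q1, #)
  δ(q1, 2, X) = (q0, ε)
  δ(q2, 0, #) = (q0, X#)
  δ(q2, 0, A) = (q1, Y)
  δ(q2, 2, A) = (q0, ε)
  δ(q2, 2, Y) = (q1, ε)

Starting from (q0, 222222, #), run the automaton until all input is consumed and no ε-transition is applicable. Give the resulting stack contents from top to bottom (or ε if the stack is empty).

(q0, 222222, #)
  read 2, top #: go to q2, push A# → (q2, 22222, A#)
  read 2, top A: go to q0, push ε → (q0, 2222, #)
  read 2, top #: go to q2, push A# → (q2, 222, A#)
  read 2, top A: go to q0, push ε → (q0, 22, #)
  read 2, top #: go to q2, push A# → (q2, 2, A#)
  read 2, top A: go to q0, push ε → (q0, ε, #)
All input consumed in state q0 with stack #.

#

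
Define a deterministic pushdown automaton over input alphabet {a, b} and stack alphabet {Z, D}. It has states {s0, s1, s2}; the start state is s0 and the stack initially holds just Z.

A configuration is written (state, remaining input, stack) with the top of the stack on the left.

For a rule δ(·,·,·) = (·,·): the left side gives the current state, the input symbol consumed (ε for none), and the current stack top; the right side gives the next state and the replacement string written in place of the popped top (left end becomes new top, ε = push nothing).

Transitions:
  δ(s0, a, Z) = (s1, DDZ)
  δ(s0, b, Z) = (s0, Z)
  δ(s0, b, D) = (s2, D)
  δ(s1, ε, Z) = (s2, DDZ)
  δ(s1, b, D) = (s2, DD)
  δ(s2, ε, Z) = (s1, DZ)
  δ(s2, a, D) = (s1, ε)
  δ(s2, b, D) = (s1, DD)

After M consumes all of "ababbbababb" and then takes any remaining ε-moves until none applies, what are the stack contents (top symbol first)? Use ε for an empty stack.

(s0, ababbbababb, Z)
  read a, top Z: go to s1, push DDZ → (s1, babbbababb, DDZ)
  read b, top D: go to s2, push DD → (s2, abbbababb, DDDZ)
  read a, top D: go to s1, push ε → (s1, bbbababb, DDZ)
  read b, top D: go to s2, push DD → (s2, bbababb, DDDZ)
  read b, top D: go to s1, push DD → (s1, bababb, DDDDZ)
  read b, top D: go to s2, push DD → (s2, ababb, DDDDDZ)
  read a, top D: go to s1, push ε → (s1, babb, DDDDZ)
  read b, top D: go to s2, push DD → (s2, abb, DDDDDZ)
  read a, top D: go to s1, push ε → (s1, bb, DDDDZ)
  read b, top D: go to s2, push DD → (s2, b, DDDDDZ)
  read b, top D: go to s1, push DD → (s1, ε, DDDDDDZ)
All input consumed in state s1 with stack DDDDDDZ.

DDDDDDZ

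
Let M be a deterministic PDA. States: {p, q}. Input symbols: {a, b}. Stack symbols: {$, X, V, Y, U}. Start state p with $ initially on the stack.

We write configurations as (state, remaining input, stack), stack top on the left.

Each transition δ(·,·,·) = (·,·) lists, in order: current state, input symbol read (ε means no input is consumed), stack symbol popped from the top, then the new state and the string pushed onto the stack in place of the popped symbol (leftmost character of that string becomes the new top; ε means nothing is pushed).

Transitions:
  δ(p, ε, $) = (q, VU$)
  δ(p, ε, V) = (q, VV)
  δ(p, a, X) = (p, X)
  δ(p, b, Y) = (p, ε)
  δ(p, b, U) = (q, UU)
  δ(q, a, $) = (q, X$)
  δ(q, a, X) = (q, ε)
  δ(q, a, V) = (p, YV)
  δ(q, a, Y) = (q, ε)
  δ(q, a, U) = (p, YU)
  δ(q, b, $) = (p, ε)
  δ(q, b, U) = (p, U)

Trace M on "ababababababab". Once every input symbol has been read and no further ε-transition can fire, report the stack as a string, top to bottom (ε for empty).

VVVVVVVVU$

(p, ababababababab, $)
  ε-move, top $: go to q, push VU$ → (q, ababababababab, VU$)
  read a, top V: go to p, push YV → (p, babababababab, YVU$)
  read b, top Y: go to p, push ε → (p, abababababab, VU$)
  ε-move, top V: go to q, push VV → (q, abababababab, VVU$)
  read a, top V: go to p, push YV → (p, bababababab, YVVU$)
  read b, top Y: go to p, push ε → (p, ababababab, VVU$)
  ε-move, top V: go to q, push VV → (q, ababababab, VVVU$)
  read a, top V: go to p, push YV → (p, babababab, YVVVU$)
  read b, top Y: go to p, push ε → (p, abababab, VVVU$)
  ε-move, top V: go to q, push VV → (q, abababab, VVVVU$)
  read a, top V: go to p, push YV → (p, bababab, YVVVVU$)
  read b, top Y: go to p, push ε → (p, ababab, VVVVU$)
  ε-move, top V: go to q, push VV → (q, ababab, VVVVVU$)
  read a, top V: go to p, push YV → (p, babab, YVVVVVU$)
  read b, top Y: go to p, push ε → (p, abab, VVVVVU$)
  ε-move, top V: go to q, push VV → (q, abab, VVVVVVU$)
  read a, top V: go to p, push YV → (p, bab, YVVVVVVU$)
  read b, top Y: go to p, push ε → (p, ab, VVVVVVU$)
  ε-move, top V: go to q, push VV → (q, ab, VVVVVVVU$)
  read a, top V: go to p, push YV → (p, b, YVVVVVVVU$)
  read b, top Y: go to p, push ε → (p, ε, VVVVVVVU$)
  ε-move, top V: go to q, push VV → (q, ε, VVVVVVVVU$)
All input consumed in state q with stack VVVVVVVVU$.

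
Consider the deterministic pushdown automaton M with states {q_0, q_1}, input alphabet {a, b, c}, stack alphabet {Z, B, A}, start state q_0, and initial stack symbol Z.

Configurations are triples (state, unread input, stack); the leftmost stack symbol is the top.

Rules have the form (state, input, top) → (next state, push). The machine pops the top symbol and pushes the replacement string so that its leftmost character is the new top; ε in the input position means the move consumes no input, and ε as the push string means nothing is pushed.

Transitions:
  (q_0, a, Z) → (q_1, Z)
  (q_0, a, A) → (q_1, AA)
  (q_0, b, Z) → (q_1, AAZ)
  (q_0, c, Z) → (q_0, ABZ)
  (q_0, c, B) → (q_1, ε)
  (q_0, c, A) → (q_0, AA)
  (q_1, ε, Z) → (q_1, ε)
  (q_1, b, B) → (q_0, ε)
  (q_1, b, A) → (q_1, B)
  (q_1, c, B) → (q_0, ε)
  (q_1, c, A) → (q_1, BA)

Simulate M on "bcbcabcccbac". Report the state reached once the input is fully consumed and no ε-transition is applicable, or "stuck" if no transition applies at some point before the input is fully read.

stuck

(q_0, bcbcabcccbac, Z)
  read b, top Z: go to q_1, push AAZ → (q_1, cbcabcccbac, AAZ)
  read c, top A: go to q_1, push BA → (q_1, bcabcccbac, BAAZ)
  read b, top B: go to q_0, push ε → (q_0, cabcccbac, AAZ)
  read c, top A: go to q_0, push AA → (q_0, abcccbac, AAAZ)
  read a, top A: go to q_1, push AA → (q_1, bcccbac, AAAAZ)
  read b, top A: go to q_1, push B → (q_1, cccbac, BAAAZ)
  read c, top B: go to q_0, push ε → (q_0, ccbac, AAAZ)
  read c, top A: go to q_0, push AA → (q_0, cbac, AAAAZ)
  read c, top A: go to q_0, push AA → (q_0, bac, AAAAAZ)
No transition for (q_0, b, top A); M blocks with input bac remaining.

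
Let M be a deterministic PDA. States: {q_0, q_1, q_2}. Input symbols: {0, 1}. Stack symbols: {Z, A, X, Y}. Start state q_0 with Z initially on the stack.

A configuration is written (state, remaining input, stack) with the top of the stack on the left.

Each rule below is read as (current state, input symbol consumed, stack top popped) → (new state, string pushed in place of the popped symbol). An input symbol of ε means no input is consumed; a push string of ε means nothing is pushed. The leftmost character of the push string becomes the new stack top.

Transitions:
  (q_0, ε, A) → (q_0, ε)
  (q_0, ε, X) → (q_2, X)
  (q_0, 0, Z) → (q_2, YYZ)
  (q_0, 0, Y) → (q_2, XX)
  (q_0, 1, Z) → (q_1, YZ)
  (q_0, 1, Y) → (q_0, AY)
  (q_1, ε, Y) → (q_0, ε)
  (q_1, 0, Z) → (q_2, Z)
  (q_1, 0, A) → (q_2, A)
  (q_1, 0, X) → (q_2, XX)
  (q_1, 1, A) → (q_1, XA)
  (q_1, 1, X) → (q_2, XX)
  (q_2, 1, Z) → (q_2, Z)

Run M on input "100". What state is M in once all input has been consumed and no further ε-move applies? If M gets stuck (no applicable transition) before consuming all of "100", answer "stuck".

(q_0, 100, Z)
  read 1, top Z: go to q_1, push YZ → (q_1, 00, YZ)
  ε-move, top Y: go to q_0, push ε → (q_0, 00, Z)
  read 0, top Z: go to q_2, push YYZ → (q_2, 0, YYZ)
No transition for (q_2, 0, top Y); M blocks with input 0 remaining.

stuck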